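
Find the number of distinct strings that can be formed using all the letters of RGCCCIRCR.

Letter multiplicities in RGCCCIRCR: C×4, G×1, I×1, R×3.
Dividing 9! = 362880 by 4!·3! = 144 for the repeated letters gives 2520.

2520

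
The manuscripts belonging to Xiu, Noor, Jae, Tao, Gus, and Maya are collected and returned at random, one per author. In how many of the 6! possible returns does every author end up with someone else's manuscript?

Let Aᵢ be the assignments in which author i gets their own manuscript. We want the size of the complement of A₁∪…∪A_6.
By inclusion–exclusion this is Σ_{j=0}^{6} (−1)^j C(6,j)·(6−j)!.
Computing: 720 − 720 + 360 − 120 + 30 − 6 + 1 = 265.

265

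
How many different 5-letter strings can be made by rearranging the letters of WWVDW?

WWVDW has 5 letters with W appearing 3 times.
The number of distinct arrangements is 5!/(3!) = 120/6 = 20.

20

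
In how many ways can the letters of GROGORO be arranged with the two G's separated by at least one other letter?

Total arrangements of GROGORO: 7!/(3!·2!·2!) = 210.
If the two G's are adjacent, glue them into one block, leaving 6 items to arrange: (6)!/(3!·2!) = 60 ways.
Subtracting, 210 − 60 = 150 arrangements keep the G's apart.

150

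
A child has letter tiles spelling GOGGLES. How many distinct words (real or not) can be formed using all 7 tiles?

The 7 letters of GOGGLES have repeats: G appearing 3 times.
Dividing 7! = 5040 by 3! = 6 for the repeated letters gives 840.

840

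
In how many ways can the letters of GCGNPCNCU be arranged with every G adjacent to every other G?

Treat the 2 copies of G as a single block. The multiset to arrange is then {GG, C, C, C, N, N, P, U}, 8 items in all.
That gives (8)!/(3!·2!) = 3360 arrangements.

3360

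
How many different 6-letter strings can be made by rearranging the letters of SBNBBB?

30

Letter multiplicities in SBNBBB: B×4, N×1, S×1.
The number of distinct arrangements is 6!/(4!) = 720/24 = 30.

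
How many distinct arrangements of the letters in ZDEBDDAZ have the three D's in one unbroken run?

360

Treat the 3 copies of D as a single block. The multiset to arrange is then {DDD, A, B, E, Z, Z}, 6 items in all.
That gives (6)!/(2!) = 360 arrangements.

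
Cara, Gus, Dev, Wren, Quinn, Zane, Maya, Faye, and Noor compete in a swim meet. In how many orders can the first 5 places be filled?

15120

This is an ordered selection of 5 from 9: P(9,5).
That gives 9 × 8 × 7 × 6 × 5 = 15120.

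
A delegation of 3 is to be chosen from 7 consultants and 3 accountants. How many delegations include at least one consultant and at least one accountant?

84

Unrestricted: C(10,3) = 120 ways to pick any 3 of the 10.
Selections missing a whole group: no consultants → C(3,3) = 1; no accountants → C(7,3) = 35.
Both groups omitted at once is impossible, so 120 − 36 = 84.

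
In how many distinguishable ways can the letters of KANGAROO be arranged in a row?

10080

Letter multiplicities in KANGAROO: A×2, G×1, K×1, N×1, O×2, R×1.
Dividing 8! = 40320 by 2!·2! = 4 for the repeated letters gives 10080.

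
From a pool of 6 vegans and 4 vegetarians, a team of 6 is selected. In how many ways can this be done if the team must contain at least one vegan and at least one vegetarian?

Total 6-person selections from all 10: C(10,6) = 210.
Selections missing a whole group: no vegans → C(4,6) = 0; no vegetarians → C(6,6) = 1.
Both groups omitted at once is impossible, so 210 − 1 = 209.

209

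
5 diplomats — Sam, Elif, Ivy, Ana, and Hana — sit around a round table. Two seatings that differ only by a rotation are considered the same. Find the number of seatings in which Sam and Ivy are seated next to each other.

Glue Sam and Ivy into a block (2 internal orders). Seating 4 units around a circle gives (3)! arrangements.
So 2 × (3)! = 2 × 6 = 12.

12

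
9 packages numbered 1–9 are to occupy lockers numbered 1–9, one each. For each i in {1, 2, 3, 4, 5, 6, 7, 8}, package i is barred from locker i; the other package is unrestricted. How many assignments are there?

Let Aᵢ (for 1 ≤ i ≤ 8) be the placements that put package i in its forbidden locker. Any j of these fix j positions, leaving (9−j)! ways to fill the rest, and there are C(8,j) ways to pick which j.
By inclusion–exclusion, the number of valid placements is Σ_{j=0}^{8} (−1)^j C(8,j)·(9−j)!.
Computing: 362880 − 322560 + 141120 − 40320 + 8400 − 1344 + 168 − 16 + 1 = 148329.

148329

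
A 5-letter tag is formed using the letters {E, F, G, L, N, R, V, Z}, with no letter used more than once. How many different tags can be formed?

Choose and order 5 of the 8 symbols: the first letter has 8 options, the next 7, and so on down to 4.
8 × 7 × 6 × 5 × 4 = 6720.

6720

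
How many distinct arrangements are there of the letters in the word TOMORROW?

TOMORROW has 8 letters with O appearing 3 times and R appearing twice.
So there are 8! / (3!·2!) = 3360 distinguishable arrangements.

3360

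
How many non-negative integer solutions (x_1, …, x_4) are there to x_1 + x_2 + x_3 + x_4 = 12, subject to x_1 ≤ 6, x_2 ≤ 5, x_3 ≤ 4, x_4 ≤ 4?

By stars and bars, unrestricted non-negative solutions to x_1+…+x_4 = 12 number C(12+3,3) = 455.
Subtract solutions that violate a single cap (substitute x_i' = x_i − (cap_i+1)): x_1 ≥ 7 gives C(8,3) = 56; x_2 ≥ 6 gives C(9,3) = 84; x_3 ≥ 5 gives C(10,3) = 120; x_4 ≥ 5 gives C(10,3) = 120. Together 380.
Add back pairs where two caps are both exceeded: 0 + 1 + 1 + 4 + 4 + 10 = 20.
By inclusion–exclusion the count is 455 − 380 + 20 = 95.

95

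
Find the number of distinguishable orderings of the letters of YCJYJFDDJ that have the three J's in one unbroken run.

Treat the 3 copies of J as a single block. The multiset to arrange is then {JJJ, C, D, D, F, Y, Y}, 7 items in all.
That gives (7)!/(2!·2!) = 1260 arrangements.

1260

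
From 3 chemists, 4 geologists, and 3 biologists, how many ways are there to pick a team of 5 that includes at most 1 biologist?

Split by how many biologists are chosen (0 through 1).
Sum: C(3,0)·C(7,5) + C(3,1)·C(7,4) = 21 + 105 = 126.

126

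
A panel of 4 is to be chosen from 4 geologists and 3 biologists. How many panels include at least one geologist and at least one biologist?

With no constraint there are C(7,4) = 35 possible selections.
Selections missing a whole group: no geologists → C(3,4) = 0; no biologists → C(4,4) = 1.
Both groups omitted at once is impossible, so 35 − 1 = 34.

34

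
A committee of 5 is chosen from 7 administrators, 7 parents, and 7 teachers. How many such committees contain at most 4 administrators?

Split by how many administrators are chosen (0 through 4).
Sum: C(7,0)·C(14,5) + C(7,1)·C(14,4) + C(7,2)·C(14,3) + C(7,3)·C(14,2) + C(7,4)·C(14,1) = 2002 + 7007 + 7644 + 3185 + 490 = 20328.

20328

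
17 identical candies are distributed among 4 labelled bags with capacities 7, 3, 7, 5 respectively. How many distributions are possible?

52

By stars and bars, unrestricted non-negative solutions to x_1+…+x_4 = 17 number C(17+3,3) = 1140.
Subtract solutions that violate a single cap (substitute x_i' = x_i − (cap_i+1)): x_1 ≥ 8 gives C(12,3) = 220; x_2 ≥ 4 gives C(16,3) = 560; x_3 ≥ 8 gives C(12,3) = 220; x_4 ≥ 6 gives C(14,3) = 364. Together 1364.
Add back pairs where two caps are both exceeded: 56 + 4 + 20 + 56 + 120 + 20 = 276.
By inclusion–exclusion the count is 1140 − 1364 + 276 = 52.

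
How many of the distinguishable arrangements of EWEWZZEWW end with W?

560

Fix W in the last position and arrange the remaining 8 letters.
Those 8 letters have E appearing 3 times, W appearing 3 times, and Z appearing twice, giving (8)!/(3!·3!·2!) = 560.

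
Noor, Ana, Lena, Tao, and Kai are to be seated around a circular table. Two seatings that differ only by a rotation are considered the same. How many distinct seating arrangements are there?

24

Around a circle, 5 distinct people have 5!/5 = (4)! = 24 rotationally distinct seatings.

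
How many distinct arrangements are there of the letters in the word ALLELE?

ALLELE has 6 letters with E appearing twice and L appearing 3 times.
So there are 6! / (3!·2!) = 60 distinguishable arrangements.

60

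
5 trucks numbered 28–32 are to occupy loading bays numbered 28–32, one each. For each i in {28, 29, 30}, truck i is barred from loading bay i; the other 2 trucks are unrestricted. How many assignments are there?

Let Aᵢ (for i ∈ {28, 29, 30}) be the placements that put truck i in its forbidden loading bay. Any j of these fix j positions, leaving (5−j)! ways to fill the rest, and there are C(3,j) ways to pick which j.
By inclusion–exclusion, the number of valid placements is Σ_{j=0}^{3} (−1)^j C(3,j)·(5−j)!.
Computing: 120 − 72 + 18 − 2 = 64.

64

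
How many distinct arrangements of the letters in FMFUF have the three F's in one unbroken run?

Treat the 3 copies of F as a single block. The multiset to arrange is then {FFF, M, U}, 3 items in all.
All 3 items are distinct, so there are (3)! = 6 arrangements.

6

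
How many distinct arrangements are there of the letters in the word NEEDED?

NEEDED has 6 letters with D appearing twice and E appearing 3 times.
The number of distinct arrangements is 6!/(3!·2!) = 720/12 = 60.

60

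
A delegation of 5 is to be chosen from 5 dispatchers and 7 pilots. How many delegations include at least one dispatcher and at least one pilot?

Total 5-person selections from all 12: C(12,5) = 792.
Subtract selections that omit an entire group: no dispatchers → C(7,5) = 21; no pilots → C(5,5) = 1.
Both groups omitted at once is impossible, so 792 − 22 = 770.

770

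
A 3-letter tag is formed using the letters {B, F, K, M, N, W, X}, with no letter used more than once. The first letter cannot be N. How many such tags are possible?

180

The first letter has 7−1 = 6 choices (anything except N).
The remaining 2 letters are filled from the other 6 symbols without repetition: 6 × 5 = 30.
Total: 6 × 30 = 180.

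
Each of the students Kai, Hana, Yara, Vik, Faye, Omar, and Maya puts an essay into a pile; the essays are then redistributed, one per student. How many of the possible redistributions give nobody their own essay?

Let Aᵢ be the assignments in which student i gets their own essay. We want the size of the complement of A₁∪…∪A_7.
By inclusion–exclusion this is Σ_{j=0}^{7} (−1)^j C(7,j)·(7−j)!.
Computing: 5040 − 5040 + 2520 − 840 + 210 − 42 + 7 − 1 = 1854.

1854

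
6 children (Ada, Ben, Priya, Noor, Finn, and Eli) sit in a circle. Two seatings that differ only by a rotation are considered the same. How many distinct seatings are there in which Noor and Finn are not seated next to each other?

72

Without the restriction there are (5)! = 120 seatings.
Those with Noor next to Finn: fuse the pair into one unit and seat 5 units around a circle — 2·(4)! = 48.
Subtracting, 120 − 48 = 72.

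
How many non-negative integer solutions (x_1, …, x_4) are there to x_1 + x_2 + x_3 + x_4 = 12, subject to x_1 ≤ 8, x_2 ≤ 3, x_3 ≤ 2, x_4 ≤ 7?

Without the upper bounds there are C(15,3) = 455 ways to split 12 among 4 variables.
Subtract solutions that violate a single cap (substitute x_i' = x_i − (cap_i+1)): x_1 ≥ 9 gives C(6,3) = 20; x_2 ≥ 4 gives C(11,3) = 165; x_3 ≥ 3 gives C(12,3) = 220; x_4 ≥ 8 gives C(7,3) = 35. Together 440.
Add back pairs where two caps are both exceeded: 0 + 1 + 0 + 56 + 1 + 4 = 62.
By inclusion–exclusion the count is 455 − 440 + 62 = 77.

77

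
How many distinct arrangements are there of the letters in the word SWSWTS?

Letter multiplicities in SWSWTS: S×3, T×1, W×2.
Dividing 6! = 720 by 3!·2! = 12 for the repeated letters gives 60.

60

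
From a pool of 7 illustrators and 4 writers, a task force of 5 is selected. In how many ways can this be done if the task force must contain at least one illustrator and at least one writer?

441

Unrestricted: C(11,5) = 462 ways to pick any 5 of the 11.
Selections missing a whole group: no illustrators → C(4,5) = 0; no writers → C(7,5) = 21.
Both groups omitted at once is impossible, so 462 − 21 = 441.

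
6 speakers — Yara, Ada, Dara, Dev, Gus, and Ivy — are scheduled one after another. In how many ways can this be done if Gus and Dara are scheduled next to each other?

Place the 4 others and the Gus-Dara pair as 5 objects in a line; the pair has 2 internal arrangements.
That gives 2 × 5! = 2 × 120 = 240.

240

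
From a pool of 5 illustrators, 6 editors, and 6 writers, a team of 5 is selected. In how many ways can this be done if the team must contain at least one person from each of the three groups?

4485

Unrestricted: C(17,5) = 6188 ways to pick any 5 of the 17.
Subtract selections that omit an entire group: no illustrators → C(12,5) = 792; no editors → C(11,5) = 462; no writers → C(11,5) = 462.
Add back selections omitting two groups (i.e. drawn from a single group): C(5,5) + C(6,5) + C(6,5) = 13.
By inclusion–exclusion: 6188 − 1716 + 13 = 4485.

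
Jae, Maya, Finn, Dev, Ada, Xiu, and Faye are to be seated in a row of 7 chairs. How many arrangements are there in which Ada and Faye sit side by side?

Treat {Ada, Faye} as a single unit. There are 6 units to order, and the pair itself can be ordered 2 ways.
So the count is 2·(6)! = 1440.

1440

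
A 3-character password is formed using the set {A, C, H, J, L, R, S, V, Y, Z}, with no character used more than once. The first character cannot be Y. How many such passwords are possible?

The first character has 10−1 = 9 choices (anything except Y).
The remaining 2 characters are filled from the other 9 symbols without repetition: 9 × 8 = 72.
Total: 9 × 72 = 648.

648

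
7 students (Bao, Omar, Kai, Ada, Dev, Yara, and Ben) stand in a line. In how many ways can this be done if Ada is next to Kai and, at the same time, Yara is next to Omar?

Treat {Ada,Kai} as one block (2 orders) and {Yara,Omar} as another (2 orders).
That leaves 5 units to arrange: 2 × 2 × 5! = 4 × 120 = 480.

480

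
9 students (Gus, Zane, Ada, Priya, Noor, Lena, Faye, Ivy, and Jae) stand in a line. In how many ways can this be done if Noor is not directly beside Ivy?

Of the 9! = 362880 arrangements, those with Noor and Ivy adjacent number 2 × 8! = 80640 (treat the pair as a block with 2 internal orders).
Complementary counting: 362880 − 80640 = 282240.

282240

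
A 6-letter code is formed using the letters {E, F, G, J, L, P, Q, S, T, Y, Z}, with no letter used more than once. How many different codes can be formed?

Choose and order 6 of the 11 symbols: the first letter has 11 options, the next 10, and so on down to 6.
11 × 10 × 9 × 8 × 7 × 6 = 332640.

332640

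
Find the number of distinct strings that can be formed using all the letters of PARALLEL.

The 8 letters of PARALLEL have repeats: A appearing twice and L appearing 3 times.
The number of distinct arrangements is 8!/(3!·2!) = 40320/12 = 3360.

3360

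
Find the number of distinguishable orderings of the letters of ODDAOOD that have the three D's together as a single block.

Treat the 3 copies of D as a single block. The multiset to arrange is then {DDD, A, O, O, O}, 5 items in all.
That gives (5)!/(3!) = 20 arrangements.

20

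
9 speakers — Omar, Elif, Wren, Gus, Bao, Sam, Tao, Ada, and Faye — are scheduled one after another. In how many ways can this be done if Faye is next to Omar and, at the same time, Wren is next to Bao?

Treat {Faye,Omar} as one block (2 orders) and {Wren,Bao} as another (2 orders).
That leaves 7 units to arrange: 2 × 2 × 7! = 4 × 5040 = 20160.

20160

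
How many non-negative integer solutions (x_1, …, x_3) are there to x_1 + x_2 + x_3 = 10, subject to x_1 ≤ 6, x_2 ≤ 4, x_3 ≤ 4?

By stars and bars, unrestricted non-negative solutions to x_1+…+x_3 = 10 number C(10+2,2) = 66.
Subtract solutions that violate a single cap (substitute x_i' = x_i − (cap_i+1)): x_1 ≥ 7 gives C(5,2) = 10; x_2 ≥ 5 gives C(7,2) = 21; x_3 ≥ 5 gives C(7,2) = 21. Together 52.
Add back pairs where two caps are both exceeded: 0 + 0 + 1 = 1.
By inclusion–exclusion the count is 66 − 52 + 1 = 15.

15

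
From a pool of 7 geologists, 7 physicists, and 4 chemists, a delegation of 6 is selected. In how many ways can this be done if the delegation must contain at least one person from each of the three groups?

14651

With no constraint there are C(18,6) = 18564 possible selections.
Subtract selections that omit an entire group: no geologists → C(11,6) = 462; no physicists → C(11,6) = 462; no chemists → C(14,6) = 3003.
Add back selections omitting two groups (i.e. drawn from a single group): C(7,6) + C(7,6) + C(4,6) = 14.
By inclusion–exclusion: 18564 − 3927 + 14 = 14651.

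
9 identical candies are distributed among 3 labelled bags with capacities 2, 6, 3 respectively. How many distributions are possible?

Without the upper bounds there are C(11,2) = 55 ways to split 9 among 3 bags.
Subtract solutions that violate a single cap (substitute x_i' = x_i − (cap_i+1)): x_1 ≥ 3 gives C(8,2) = 28; x_2 ≥ 7 gives C(4,2) = 6; x_3 ≥ 4 gives C(7,2) = 21. Together 55.
Add back pairs where two caps are both exceeded: 0 + 6 + 0 = 6.
By inclusion–exclusion the count is 55 − 55 + 6 = 6.

6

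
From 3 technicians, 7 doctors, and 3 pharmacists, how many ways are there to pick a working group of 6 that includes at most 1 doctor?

Split by how many doctors are chosen (0 through 1).
Sum: C(7,0)·C(6,6) + C(7,1)·C(6,5) = 1 + 42 = 43.

43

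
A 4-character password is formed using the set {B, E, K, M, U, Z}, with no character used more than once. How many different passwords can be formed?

360

Choose and order 4 of the 6 symbols: the first character has 6 options, the next 5, then 4, 3.
That product is 6 × 5 × 4 × 3 = 360.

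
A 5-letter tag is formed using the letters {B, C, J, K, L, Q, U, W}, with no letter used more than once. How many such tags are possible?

With no repetition, fill the 5 letters in order: 8 choices, then 7, down to 4.
That product is 8 × 7 × 6 × 5 × 4 = 6720.

6720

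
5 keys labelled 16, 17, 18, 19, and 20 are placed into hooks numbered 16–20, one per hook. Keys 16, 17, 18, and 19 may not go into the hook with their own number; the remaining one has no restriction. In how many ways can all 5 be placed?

53

Let Aᵢ (for 16 ≤ i ≤ 19) be the placements that put key i in its forbidden hook. Any j of these fix j positions, leaving (5−j)! ways to fill the rest, and there are C(4,j) ways to pick which j.
By inclusion–exclusion, the number of valid placements is Σ_{j=0}^{4} (−1)^j C(4,j)·(5−j)!.
Computing: 120 − 96 + 36 − 8 + 1 = 53.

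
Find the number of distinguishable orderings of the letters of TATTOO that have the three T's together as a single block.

12

Treat the 3 copies of T as a single block. The multiset to arrange is then {TTT, A, O, O}, 4 items in all.
That gives (4)!/(2!) = 12 arrangements.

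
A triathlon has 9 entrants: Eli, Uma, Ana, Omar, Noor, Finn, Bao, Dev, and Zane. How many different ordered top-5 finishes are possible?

There are 9 choices for 1st place, 8 for 2nd, and so on down to 5 for position 5.
That gives 9 × 8 × 7 × 6 × 5 = 15120.

15120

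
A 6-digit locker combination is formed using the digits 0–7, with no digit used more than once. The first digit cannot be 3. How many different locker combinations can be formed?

The first digit has 8−1 = 7 choices (anything except 3).
The remaining 5 digits are filled from the other 7 symbols without repetition: 7 × 6 × 5 × 4 × 3 = 2520.
Total: 7 × 2520 = 17640.

17640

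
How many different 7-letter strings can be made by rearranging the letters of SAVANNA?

420

Letter multiplicities in SAVANNA: A×3, N×2, S×1, V×1.
Dividing 7! = 5040 by 3!·2! = 12 for the repeated letters gives 420.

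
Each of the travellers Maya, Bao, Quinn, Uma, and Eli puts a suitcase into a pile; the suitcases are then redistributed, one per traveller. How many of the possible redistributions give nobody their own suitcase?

44

Count assignments avoiding every fixed point. For any j of the 5 travellers fixed to their own suitcase, the other 5−j can be arranged in (5−j)! ways.
By inclusion–exclusion this is Σ_{j=0}^{5} (−1)^j C(5,j)·(5−j)!.
Computing: 120 − 120 + 60 − 20 + 5 − 1 = 44.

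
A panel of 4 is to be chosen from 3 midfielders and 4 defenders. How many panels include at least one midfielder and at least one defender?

34

Unrestricted: C(7,4) = 35 ways to pick any 4 of the 7.
Subtract selections that omit an entire group: no midfielders → C(4,4) = 1; no defenders → C(3,4) = 0.
Both groups omitted at once is impossible, so 35 − 1 = 34.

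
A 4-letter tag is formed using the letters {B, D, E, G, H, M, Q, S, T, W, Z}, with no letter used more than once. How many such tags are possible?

7920

Choose and order 4 of the 11 symbols: the first letter has 11 options, the next 10, then 9, 8.
11 × 10 × 9 × 8 = 7920.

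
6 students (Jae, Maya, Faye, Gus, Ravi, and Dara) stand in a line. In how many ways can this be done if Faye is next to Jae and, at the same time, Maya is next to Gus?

96

Treat {Faye,Jae} as one block (2 orders) and {Maya,Gus} as another (2 orders).
That leaves 4 units to arrange: 2 × 2 × 4! = 4 × 24 = 96.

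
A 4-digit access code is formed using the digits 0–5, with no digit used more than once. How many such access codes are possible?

This is a permutation of 4 out of 6: P(6,4) = 6!/2!.
That product is 6 × 5 × 4 × 3 = 360.

360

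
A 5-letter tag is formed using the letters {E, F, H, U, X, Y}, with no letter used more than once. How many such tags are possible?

720

This is a permutation of 5 out of 6: P(6,5) = 6!/1!.
That product is 6 × 5 × 4 × 3 × 2 = 720.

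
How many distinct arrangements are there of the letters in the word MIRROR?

120

MIRROR has 6 letters with R appearing 3 times.
So there are 6! / (3!) = 120 distinguishable arrangements.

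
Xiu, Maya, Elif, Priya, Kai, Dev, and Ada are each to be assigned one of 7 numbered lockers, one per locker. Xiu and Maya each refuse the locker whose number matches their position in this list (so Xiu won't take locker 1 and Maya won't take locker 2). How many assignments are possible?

3720

Let Aᵢ (for i ∈ {1, 2}) be the placements that put person i in their forbidden locker. Any j of these fix j positions, leaving (7−j)! ways to fill the rest, and there are C(2,j) ways to pick which j.
By inclusion–exclusion, the number of valid placements is Σ_{j=0}^{2} (−1)^j C(2,j)·(7−j)!.
Computing: 5040 − 1440 + 120 = 3720.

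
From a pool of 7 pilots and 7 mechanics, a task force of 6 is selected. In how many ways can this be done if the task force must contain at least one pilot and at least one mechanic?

Total 6-person selections from all 14: C(14,6) = 3003.
Selections missing a whole group: no pilots → C(7,6) = 7; no mechanics → C(7,6) = 7.
Both groups omitted at once is impossible, so 3003 − 14 = 2989.

2989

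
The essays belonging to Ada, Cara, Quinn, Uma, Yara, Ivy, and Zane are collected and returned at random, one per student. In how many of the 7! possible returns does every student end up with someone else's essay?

1854

Count assignments avoiding every fixed point. For any j of the 7 students fixed to their own essay, the other 7−j can be arranged in (7−j)! ways.
By inclusion–exclusion this is Σ_{j=0}^{7} (−1)^j C(7,j)·(7−j)!.
Computing: 5040 − 5040 + 2520 − 840 + 210 − 42 + 7 − 1 = 1854.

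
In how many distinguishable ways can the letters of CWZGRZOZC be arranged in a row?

CWZGRZOZC has 9 letters with C appearing twice and Z appearing 3 times.
The number of distinct arrangements is 9!/(3!·2!) = 362880/12 = 30240.

30240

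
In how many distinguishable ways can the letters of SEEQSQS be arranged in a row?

SEEQSQS has 7 letters with E appearing twice, Q appearing twice, and S appearing 3 times.
The number of distinct arrangements is 7!/(3!·2!·2!) = 5040/24 = 210.

210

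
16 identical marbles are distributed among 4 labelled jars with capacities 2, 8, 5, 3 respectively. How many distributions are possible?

Ignoring the caps, the number of non-negative solutions to x_1+…+x_4 = 16 is C(19,3) = 969.
Subtract solutions that violate a single cap (substitute x_i' = x_i − (cap_i+1)): x_1 ≥ 3 gives C(16,3) = 560; x_2 ≥ 9 gives C(10,3) = 120; x_3 ≥ 6 gives C(13,3) = 286; x_4 ≥ 4 gives C(15,3) = 455. Together 1421.
Add back pairs where two caps are both exceeded: 35 + 120 + 220 + 4 + 20 + 84 = 483.
Subtract triples: 0 + 1 + 20 + 0 = 21.
By inclusion–exclusion the count is 969 − 1421 + 483 − 21 = 10.

10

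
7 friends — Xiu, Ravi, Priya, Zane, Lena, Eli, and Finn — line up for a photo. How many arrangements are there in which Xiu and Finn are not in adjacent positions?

Of the 7! = 5040 arrangements, those with Xiu and Finn adjacent number 2 × 6! = 1440 (treat the pair as a block with 2 internal orders).
Complementary counting: 5040 − 1440 = 3600.

3600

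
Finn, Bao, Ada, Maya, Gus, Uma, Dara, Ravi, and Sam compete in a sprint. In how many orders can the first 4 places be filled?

3024

This is an ordered selection of 4 from 9: P(9,4).
That gives 9 × 8 × 7 × 6 = 3024.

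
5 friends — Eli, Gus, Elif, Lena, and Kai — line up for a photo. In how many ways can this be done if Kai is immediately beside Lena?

48

Glue Kai and Lena into one block (2 internal orders), leaving 4 units to arrange in a row.
That gives 2 × 4! = 2 × 24 = 48.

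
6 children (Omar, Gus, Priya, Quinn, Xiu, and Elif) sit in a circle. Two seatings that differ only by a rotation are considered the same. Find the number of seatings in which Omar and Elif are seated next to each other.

48

Glue Omar and Elif into a block (2 internal orders). Seating 5 units around a circle gives (4)! arrangements.
So 2 × (4)! = 2 × 24 = 48.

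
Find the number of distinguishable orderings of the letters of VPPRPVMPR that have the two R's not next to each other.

Total arrangements of VPPRPVMPR: 9!/(4!·2!·2!) = 3780.
If the two R's are adjacent, glue them into one block, leaving 8 items to arrange: (8)!/(4!·2!) = 840 ways.
Subtracting, 3780 − 840 = 2940 arrangements keep the R's apart.

2940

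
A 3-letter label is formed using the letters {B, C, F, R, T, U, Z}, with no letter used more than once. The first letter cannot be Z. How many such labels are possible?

The first letter has 7−1 = 6 choices (anything except Z).
The remaining 2 letters are filled from the other 6 symbols without repetition: 6 × 5 = 30.
Total: 6 × 30 = 180.

180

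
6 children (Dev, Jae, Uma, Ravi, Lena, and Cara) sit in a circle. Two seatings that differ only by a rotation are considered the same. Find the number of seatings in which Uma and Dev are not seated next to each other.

All circular seatings of 6 people number (5)! = 120.
Seatings with Uma beside Dev: treat them as a block with 2 internal orders, giving 2 × (4)! = 48.
Subtracting, 120 − 48 = 72.

72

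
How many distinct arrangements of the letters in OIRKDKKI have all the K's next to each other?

Treat the 3 copies of K as a single block. The multiset to arrange is then {KKK, D, I, I, O, R}, 6 items in all.
That gives (6)!/(2!) = 360 arrangements.

360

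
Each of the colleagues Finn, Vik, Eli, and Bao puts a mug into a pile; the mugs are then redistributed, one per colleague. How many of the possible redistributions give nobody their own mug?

Count assignments avoiding every fixed point. For any j of the 4 colleagues fixed to their own mug, the other 4−j can be arranged in (4−j)! ways.
By inclusion–exclusion this is Σ_{j=0}^{4} (−1)^j C(4,j)·(4−j)!.
Computing: 24 − 24 + 12 − 4 + 1 = 9.

9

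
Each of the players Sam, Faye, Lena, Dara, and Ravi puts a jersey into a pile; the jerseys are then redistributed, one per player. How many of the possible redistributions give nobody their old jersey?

This is the derangement count D_5: permutations of 5 items with no fixed point.
By inclusion–exclusion this is Σ_{j=0}^{5} (−1)^j C(5,j)·(5−j)!.
Computing: 120 − 120 + 60 − 20 + 5 − 1 = 44.

44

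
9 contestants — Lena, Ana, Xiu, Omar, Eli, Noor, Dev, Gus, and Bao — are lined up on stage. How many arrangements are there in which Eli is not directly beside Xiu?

There are 9! = 362880 arrangements in all. If Eli and Xiu are adjacent, merging them into one block gives 2·(8)! = 80640 arrangements.
Complementary counting: 362880 − 80640 = 282240.

282240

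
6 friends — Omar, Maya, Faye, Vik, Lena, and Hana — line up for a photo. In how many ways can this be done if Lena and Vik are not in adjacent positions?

480

Of the 6! = 720 arrangements, those with Lena and Vik adjacent number 2 × 5! = 240 (treat the pair as a block with 2 internal orders).
Complementary counting: 720 − 240 = 480.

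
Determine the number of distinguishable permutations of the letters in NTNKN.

NTNKN has 5 letters with N appearing 3 times.
Dividing 5! = 120 by 3! = 6 for the repeated letters gives 20.

20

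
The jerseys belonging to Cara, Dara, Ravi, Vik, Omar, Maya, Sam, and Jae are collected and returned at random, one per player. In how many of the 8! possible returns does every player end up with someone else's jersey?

14833

Let Aᵢ be the assignments in which player i gets their old jersey. We want the size of the complement of A₁∪…∪A_8.
By inclusion–exclusion this is Σ_{j=0}^{8} (−1)^j C(8,j)·(8−j)!.
Computing: 40320 − 40320 + 20160 − 6720 + 1680 − 336 + 56 − 8 + 1 = 14833.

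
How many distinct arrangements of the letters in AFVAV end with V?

12

Fix V in the last position and arrange the remaining 4 letters.
Those 4 letters have A appearing twice, giving (4)!/(2!) = 12.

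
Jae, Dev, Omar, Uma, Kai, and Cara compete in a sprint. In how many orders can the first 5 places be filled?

There are 6 choices for 1st place, 5 for 2nd, and so on down to 2 for position 5.
That gives 6 × 5 × 4 × 3 × 2 = 720.

720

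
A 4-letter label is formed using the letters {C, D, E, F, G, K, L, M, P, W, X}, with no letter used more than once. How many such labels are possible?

7920

This is a permutation of 4 out of 11: P(11,4) = 11!/7!.
That product is 11 × 10 × 9 × 8 = 7920.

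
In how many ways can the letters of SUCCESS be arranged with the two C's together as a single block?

120

Treat the 2 copies of C as a single block. The multiset to arrange is then {CC, E, S, S, S, U}, 6 items in all.
That gives (6)!/(3!) = 120 arrangements.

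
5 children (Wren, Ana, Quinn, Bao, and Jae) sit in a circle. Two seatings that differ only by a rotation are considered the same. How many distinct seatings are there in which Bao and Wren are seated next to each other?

Treat {Bao, Wren} as one unit (2 internal orders) and seat the resulting 4 units around the table: (3)! circular arrangements.
So 2 × (3)! = 2 × 6 = 12.

12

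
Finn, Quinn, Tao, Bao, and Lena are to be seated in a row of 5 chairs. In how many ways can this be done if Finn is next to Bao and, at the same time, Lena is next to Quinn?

24

Treat {Finn,Bao} as one block (2 orders) and {Lena,Quinn} as another (2 orders).
That leaves 3 units to arrange: 2 × 2 × 3! = 4 × 6 = 24.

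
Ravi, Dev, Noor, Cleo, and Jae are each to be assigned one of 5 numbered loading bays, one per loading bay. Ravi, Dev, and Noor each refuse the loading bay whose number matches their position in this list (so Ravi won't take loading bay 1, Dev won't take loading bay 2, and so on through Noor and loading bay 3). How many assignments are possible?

Let Aᵢ (for i ∈ {1, 2, 3}) be the placements that put person i in their forbidden loading bay. Any j of these fix j positions, leaving (5−j)! ways to fill the rest, and there are C(3,j) ways to pick which j.
By inclusion–exclusion, the number of valid placements is Σ_{j=0}^{3} (−1)^j C(3,j)·(5−j)!.
Computing: 120 − 72 + 18 − 2 = 64.

64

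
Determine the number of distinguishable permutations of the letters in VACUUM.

360

Letter multiplicities in VACUUM: A×1, C×1, M×1, U×2, V×1.
The number of distinct arrangements is 6!/(2!) = 720/2 = 360.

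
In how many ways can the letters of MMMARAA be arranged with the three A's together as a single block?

20

Treat the 3 copies of A as a single block. The multiset to arrange is then {AAA, M, M, M, R}, 5 items in all.
That gives (5)!/(3!) = 20 arrangements.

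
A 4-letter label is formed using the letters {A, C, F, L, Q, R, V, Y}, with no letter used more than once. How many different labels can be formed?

1680

Choose and order 4 of the 8 symbols: the first letter has 8 options, the next 7, then 6, 5.
8 × 7 × 6 × 5 = 1680.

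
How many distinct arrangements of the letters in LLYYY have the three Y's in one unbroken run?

3

Treat the 3 copies of Y as a single block. The multiset to arrange is then {YYY, L, L}, 3 items in all.
That gives (3)!/(2!) = 3 arrangements.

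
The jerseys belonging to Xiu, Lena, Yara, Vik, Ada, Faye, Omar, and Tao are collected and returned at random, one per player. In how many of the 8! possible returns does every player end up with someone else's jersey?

Let Aᵢ be the assignments in which player i gets their old jersey. We want the size of the complement of A₁∪…∪A_8.
By inclusion–exclusion this is Σ_{j=0}^{8} (−1)^j C(8,j)·(8−j)!.
Computing: 40320 − 40320 + 20160 − 6720 + 1680 − 336 + 56 − 8 + 1 = 14833.

14833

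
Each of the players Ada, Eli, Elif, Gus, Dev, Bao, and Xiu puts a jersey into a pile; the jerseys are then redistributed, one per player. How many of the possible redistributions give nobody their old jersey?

1854

Count assignments avoiding every fixed point. For any j of the 7 players fixed to their old jersey, the other 7−j can be arranged in (7−j)! ways.
By inclusion–exclusion this is Σ_{j=0}^{7} (−1)^j C(7,j)·(7−j)!.
Computing: 5040 − 5040 + 2520 − 840 + 210 − 42 + 7 − 1 = 1854.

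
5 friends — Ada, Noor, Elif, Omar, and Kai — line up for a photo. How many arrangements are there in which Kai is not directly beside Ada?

72

There are 5! = 120 arrangements in all. If Kai and Ada are adjacent, merging them into one block gives 2·(4)! = 48 arrangements.
So 120 − 48 = 72 arrangements keep them apart.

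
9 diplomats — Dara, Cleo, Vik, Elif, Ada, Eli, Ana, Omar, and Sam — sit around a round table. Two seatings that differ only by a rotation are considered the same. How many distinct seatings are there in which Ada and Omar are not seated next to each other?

All circular seatings of 9 people number (8)! = 40320.
Seatings with Ada beside Omar: treat them as a block with 2 internal orders, giving 2 × (7)! = 10080.
Subtracting, 40320 − 10080 = 30240.

30240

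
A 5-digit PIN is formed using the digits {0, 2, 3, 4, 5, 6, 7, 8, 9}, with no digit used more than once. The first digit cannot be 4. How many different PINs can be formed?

The first digit has 9−1 = 8 choices (anything except 4).
The remaining 4 digits are filled from the other 8 symbols without repetition: 8 × 7 × 6 × 5 = 1680.
Total: 8 × 1680 = 13440.

13440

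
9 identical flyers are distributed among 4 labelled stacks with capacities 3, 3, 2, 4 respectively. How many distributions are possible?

Without the upper bounds there are C(12,3) = 220 ways to split 9 among 4 stacks.
Subtract solutions that violate a single cap (substitute x_i' = x_i − (cap_i+1)): x_1 ≥ 4 gives C(8,3) = 56; x_2 ≥ 4 gives C(8,3) = 56; x_3 ≥ 3 gives C(9,3) = 84; x_4 ≥ 5 gives C(7,3) = 35. Together 231.
Add back pairs where two caps are both exceeded: 4 + 10 + 1 + 10 + 1 + 4 = 30.
By inclusion–exclusion the count is 220 − 231 + 30 = 19.

19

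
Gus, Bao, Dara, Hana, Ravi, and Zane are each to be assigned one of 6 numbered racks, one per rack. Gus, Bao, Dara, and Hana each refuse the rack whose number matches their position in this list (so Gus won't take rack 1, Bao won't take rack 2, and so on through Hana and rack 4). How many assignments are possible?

362

Let Aᵢ (for 1 ≤ i ≤ 4) be the placements that put person i in their forbidden rack. Any j of these fix j positions, leaving (6−j)! ways to fill the rest, and there are C(4,j) ways to pick which j.
By inclusion–exclusion, the number of valid placements is Σ_{j=0}^{4} (−1)^j C(4,j)·(6−j)!.
Computing: 720 − 480 + 144 − 24 + 2 = 362.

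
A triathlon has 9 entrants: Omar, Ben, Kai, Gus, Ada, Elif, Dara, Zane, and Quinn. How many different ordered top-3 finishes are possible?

504

This is an ordered selection of 3 from 9: P(9,3).
That gives 9 × 8 × 7 = 504.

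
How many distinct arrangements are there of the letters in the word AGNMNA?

180

AGNMNA has 6 letters with A appearing twice and N appearing twice.
Dividing 6! = 720 by 2!·2! = 4 for the repeated letters gives 180.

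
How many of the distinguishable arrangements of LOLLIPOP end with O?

420

With the last slot taken by O, it remains to arrange the other 7 letters (LLLIPOP).
Those 7 letters have L appearing 3 times and P appearing twice, giving (7)!/(3!·2!) = 420.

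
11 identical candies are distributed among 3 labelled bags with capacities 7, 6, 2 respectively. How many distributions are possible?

12

Without the upper bounds there are C(13,2) = 78 ways to split 11 among 3 bags.
Subtract solutions that violate a single cap (substitute x_i' = x_i − (cap_i+1)): x_1 ≥ 8 gives C(5,2) = 10; x_2 ≥ 7 gives C(6,2) = 15; x_3 ≥ 3 gives C(10,2) = 45. Together 70.
Add back pairs where two caps are both exceeded: 0 + 1 + 3 = 4.
By inclusion–exclusion the count is 78 − 70 + 4 = 12.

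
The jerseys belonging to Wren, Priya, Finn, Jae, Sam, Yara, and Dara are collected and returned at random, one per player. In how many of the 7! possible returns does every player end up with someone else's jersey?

Count assignments avoiding every fixed point. For any j of the 7 players fixed to their old jersey, the other 7−j can be arranged in (7−j)! ways.
By inclusion–exclusion this is Σ_{j=0}^{7} (−1)^j C(7,j)·(7−j)!.
Computing: 5040 − 5040 + 2520 − 840 + 210 − 42 + 7 − 1 = 1854.

1854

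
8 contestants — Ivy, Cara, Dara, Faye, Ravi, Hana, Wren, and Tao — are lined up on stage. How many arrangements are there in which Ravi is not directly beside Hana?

Of the 8! = 40320 arrangements, those with Ravi and Hana adjacent number 2 × 7! = 10080 (treat the pair as a block with 2 internal orders).
So 40320 − 10080 = 30240 arrangements keep them apart.

30240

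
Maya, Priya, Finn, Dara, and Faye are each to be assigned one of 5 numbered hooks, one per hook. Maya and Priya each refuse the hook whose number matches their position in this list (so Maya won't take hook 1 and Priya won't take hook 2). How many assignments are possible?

Let Aᵢ (for i ∈ {1, 2}) be the placements that put person i in their forbidden hook. Any j of these fix j positions, leaving (5−j)! ways to fill the rest, and there are C(2,j) ways to pick which j.
By inclusion–exclusion, the number of valid placements is Σ_{j=0}^{2} (−1)^j C(2,j)·(5−j)!.
Computing: 120 − 48 + 6 = 78.

78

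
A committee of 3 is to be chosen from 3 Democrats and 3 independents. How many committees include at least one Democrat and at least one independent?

18

Unrestricted: C(6,3) = 20 ways to pick any 3 of the 6.
Selections missing a whole group: no Democrats → C(3,3) = 1; no independents → C(3,3) = 1.
Both groups omitted at once is impossible, so 20 − 2 = 18.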